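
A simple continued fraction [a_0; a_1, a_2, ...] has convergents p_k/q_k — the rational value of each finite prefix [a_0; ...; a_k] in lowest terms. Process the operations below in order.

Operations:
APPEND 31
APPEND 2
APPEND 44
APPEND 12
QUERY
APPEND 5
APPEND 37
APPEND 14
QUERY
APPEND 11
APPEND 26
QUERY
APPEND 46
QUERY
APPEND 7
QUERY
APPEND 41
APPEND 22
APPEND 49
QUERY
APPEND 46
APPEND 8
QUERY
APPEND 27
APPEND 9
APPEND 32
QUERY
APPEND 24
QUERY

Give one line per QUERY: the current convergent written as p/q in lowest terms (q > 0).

APPEND 31: p_0 = 31·1 + 0 = 31, q_0 = 31·0 + 1 = 1 → 31/1
APPEND 2: p_1 = 2·31 + 1 = 63, q_1 = 2·1 + 0 = 2 → 63/2
APPEND 44: p_2 = 44·63 + 31 = 2803, q_2 = 44·2 + 1 = 89 → 2803/89
APPEND 12: p_3 = 12·2803 + 63 = 33699, q_3 = 12·89 + 2 = 1070 → 33699/1070
APPEND 5: p_4 = 5·33699 + 2803 = 171298, q_4 = 5·1070 + 89 = 5439 → 171298/5439
APPEND 37: p_5 = 37·171298 + 33699 = 6371725, q_5 = 37·5439 + 1070 = 202313 → 6371725/202313
APPEND 14: p_6 = 14·6371725 + 171298 = 89375448, q_6 = 14·202313 + 5439 = 2837821 → 89375448/2837821
APPEND 11: p_7 = 11·89375448 + 6371725 = 989501653, q_7 = 11·2837821 + 202313 = 31418344 → 989501653/31418344
APPEND 26: p_8 = 26·989501653 + 89375448 = 25816418426, q_8 = 26·31418344 + 2837821 = 819714765 → 25816418426/819714765
APPEND 46: p_9 = 46·25816418426 + 989501653 = 1188544749249, q_9 = 46·819714765 + 31418344 = 37738297534 → 1188544749249/37738297534
APPEND 7: p_10 = 7·1188544749249 + 25816418426 = 8345629663169, q_10 = 7·37738297534 + 819714765 = 264987797503 → 8345629663169/264987797503
APPEND 41: p_11 = 41·8345629663169 + 1188544749249 = 343359360939178, q_11 = 41·264987797503 + 37738297534 = 10902237995157 → 343359360939178/10902237995157
APPEND 22: p_12 = 22·343359360939178 + 8345629663169 = 7562251570325085, q_12 = 22·10902237995157 + 264987797503 = 240114223690957 → 7562251570325085/240114223690957
APPEND 49: p_13 = 49·7562251570325085 + 343359360939178 = 370893686306868343, q_13 = 49·240114223690957 + 10902237995157 = 11776499198852050 → 370893686306868343/11776499198852050
APPEND 46: p_14 = 46·370893686306868343 + 7562251570325085 = 17068671821686268863, q_14 = 46·11776499198852050 + 240114223690957 = 541959077370885257 → 17068671821686268863/541959077370885257
APPEND 8: p_15 = 8·17068671821686268863 + 370893686306868343 = 136920268259797019247, q_15 = 8·541959077370885257 + 11776499198852050 = 4347449118165934106 → 136920268259797019247/4347449118165934106
APPEND 27: p_16 = 27·136920268259797019247 + 17068671821686268863 = 3713915914836205788532, q_16 = 27·4347449118165934106 + 541959077370885257 = 117923085267851106119 → 3713915914836205788532/117923085267851106119
APPEND 9: p_17 = 9·3713915914836205788532 + 136920268259797019247 = 33562163501785649116035, q_17 = 9·117923085267851106119 + 4347449118165934106 = 1065655216528825889177 → 33562163501785649116035/1065655216528825889177
APPEND 32: p_18 = 32·33562163501785649116035 + 3713915914836205788532 = 1077703147971976977501652, q_18 = 32·1065655216528825889177 + 117923085267851106119 = 34218890014190279559783 → 1077703147971976977501652/34218890014190279559783
APPEND 24: p_19 = 24·1077703147971976977501652 + 33562163501785649116035 = 25898437714829233109155683, q_19 = 24·34218890014190279559783 + 1065655216528825889177 = 822319015557095535323969 → 25898437714829233109155683/822319015557095535323969

33699/1070
89375448/2837821
25816418426/819714765
1188544749249/37738297534
8345629663169/264987797503
370893686306868343/11776499198852050
136920268259797019247/4347449118165934106
1077703147971976977501652/34218890014190279559783
25898437714829233109155683/822319015557095535323969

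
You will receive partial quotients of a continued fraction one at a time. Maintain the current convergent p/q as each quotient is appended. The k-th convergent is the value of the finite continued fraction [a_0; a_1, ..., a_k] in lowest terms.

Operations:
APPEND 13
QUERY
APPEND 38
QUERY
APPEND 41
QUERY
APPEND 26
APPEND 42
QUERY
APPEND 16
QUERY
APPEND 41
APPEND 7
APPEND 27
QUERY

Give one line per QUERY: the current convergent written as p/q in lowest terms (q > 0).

13/1
495/38
20308/1559
22217434/1705583
356007447/27329900
2787131525659/213961889070

APPEND 13: p_0 = 13·1 + 0 = 13, q_0 = 13·0 + 1 = 1 → 13/1
APPEND 38: p_1 = 38·13 + 1 = 495, q_1 = 38·1 + 0 = 38 → 495/38
APPEND 41: p_2 = 41·495 + 13 = 20308, q_2 = 41·38 + 1 = 1559 → 20308/1559
APPEND 26: p_3 = 26·20308 + 495 = 528503, q_3 = 26·1559 + 38 = 40572 → 528503/40572
APPEND 42: p_4 = 42·528503 + 20308 = 22217434, q_4 = 42·40572 + 1559 = 1705583 → 22217434/1705583
APPEND 16: p_5 = 16·22217434 + 528503 = 356007447, q_5 = 16·1705583 + 40572 = 27329900 → 356007447/27329900
APPEND 41: p_6 = 41·356007447 + 22217434 = 14618522761, q_6 = 41·27329900 + 1705583 = 1122231483 → 14618522761/1122231483
APPEND 7: p_7 = 7·14618522761 + 356007447 = 102685666774, q_7 = 7·1122231483 + 27329900 = 7882950281 → 102685666774/7882950281
APPEND 27: p_8 = 27·102685666774 + 14618522761 = 2787131525659, q_8 = 27·7882950281 + 1122231483 = 213961889070 → 2787131525659/213961889070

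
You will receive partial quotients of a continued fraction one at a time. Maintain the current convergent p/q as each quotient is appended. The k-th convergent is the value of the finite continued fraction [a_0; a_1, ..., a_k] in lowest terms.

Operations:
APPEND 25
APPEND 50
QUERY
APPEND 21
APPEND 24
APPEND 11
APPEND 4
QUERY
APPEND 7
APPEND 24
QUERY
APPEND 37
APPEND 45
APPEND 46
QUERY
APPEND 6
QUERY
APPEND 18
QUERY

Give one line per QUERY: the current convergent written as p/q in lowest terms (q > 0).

1251/50
28561159/1141534
4994408695/199616806
383364809132029/15322346128451
2308518850642174/92267010510637
41936704120691161/1676128535319917

APPEND 25: p_0 = 25·1 + 0 = 25, q_0 = 25·0 + 1 = 1 → 25/1
APPEND 50: p_1 = 50·25 + 1 = 1251, q_1 = 50·1 + 0 = 50 → 1251/50
APPEND 21: p_2 = 21·1251 + 25 = 26296, q_2 = 21·50 + 1 = 1051 → 26296/1051
APPEND 24: p_3 = 24·26296 + 1251 = 632355, q_3 = 24·1051 + 50 = 25274 → 632355/25274
APPEND 11: p_4 = 11·632355 + 26296 = 6982201, q_4 = 11·25274 + 1051 = 279065 → 6982201/279065
APPEND 4: p_5 = 4·6982201 + 632355 = 28561159, q_5 = 4·279065 + 25274 = 1141534 → 28561159/1141534
APPEND 7: p_6 = 7·28561159 + 6982201 = 206910314, q_6 = 7·1141534 + 279065 = 8269803 → 206910314/8269803
APPEND 24: p_7 = 24·206910314 + 28561159 = 4994408695, q_7 = 24·8269803 + 1141534 = 199616806 → 4994408695/199616806
APPEND 37: p_8 = 37·4994408695 + 206910314 = 185000032029, q_8 = 37·199616806 + 8269803 = 7394091625 → 185000032029/7394091625
APPEND 45: p_9 = 45·185000032029 + 4994408695 = 8329995850000, q_9 = 45·7394091625 + 199616806 = 332933739931 → 8329995850000/332933739931
APPEND 46: p_10 = 46·8329995850000 + 185000032029 = 383364809132029, q_10 = 46·332933739931 + 7394091625 = 15322346128451 → 383364809132029/15322346128451
APPEND 6: p_11 = 6·383364809132029 + 8329995850000 = 2308518850642174, q_11 = 6·15322346128451 + 332933739931 = 92267010510637 → 2308518850642174/92267010510637
APPEND 18: p_12 = 18·2308518850642174 + 383364809132029 = 41936704120691161, q_12 = 18·92267010510637 + 15322346128451 = 1676128535319917 → 41936704120691161/1676128535319917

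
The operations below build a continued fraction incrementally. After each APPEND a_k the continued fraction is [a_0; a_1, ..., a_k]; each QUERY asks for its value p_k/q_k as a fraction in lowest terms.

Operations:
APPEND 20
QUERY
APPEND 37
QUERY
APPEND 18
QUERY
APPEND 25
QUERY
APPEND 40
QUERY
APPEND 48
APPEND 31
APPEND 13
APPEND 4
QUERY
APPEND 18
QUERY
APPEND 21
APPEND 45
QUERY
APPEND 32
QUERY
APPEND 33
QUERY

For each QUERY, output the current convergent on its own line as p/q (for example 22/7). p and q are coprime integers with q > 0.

20/1
741/37
13358/667
334691/16712
13400998/669147
1060690786859/52963074687
19352615744816/966326893549
18355305580004591/916528579658269
587777244181574907/29349260376903824
19415004363571976522/969442121017484461

APPEND 20: p_0 = 20·1 + 0 = 20, q_0 = 20·0 + 1 = 1 → 20/1
APPEND 37: p_1 = 37·20 + 1 = 741, q_1 = 37·1 + 0 = 37 → 741/37
APPEND 18: p_2 = 18·741 + 20 = 13358, q_2 = 18·37 + 1 = 667 → 13358/667
APPEND 25: p_3 = 25·13358 + 741 = 334691, q_3 = 25·667 + 37 = 16712 → 334691/16712
APPEND 40: p_4 = 40·334691 + 13358 = 13400998, q_4 = 40·16712 + 667 = 669147 → 13400998/669147
APPEND 48: p_5 = 48·13400998 + 334691 = 643582595, q_5 = 48·669147 + 16712 = 32135768 → 643582595/32135768
APPEND 31: p_6 = 31·643582595 + 13400998 = 19964461443, q_6 = 31·32135768 + 669147 = 996877955 → 19964461443/996877955
APPEND 13: p_7 = 13·19964461443 + 643582595 = 260181581354, q_7 = 13·996877955 + 32135768 = 12991549183 → 260181581354/12991549183
APPEND 4: p_8 = 4·260181581354 + 19964461443 = 1060690786859, q_8 = 4·12991549183 + 996877955 = 52963074687 → 1060690786859/52963074687
APPEND 18: p_9 = 18·1060690786859 + 260181581354 = 19352615744816, q_9 = 18·52963074687 + 12991549183 = 966326893549 → 19352615744816/966326893549
APPEND 21: p_10 = 21·19352615744816 + 1060690786859 = 407465621427995, q_10 = 21·966326893549 + 52963074687 = 20345827839216 → 407465621427995/20345827839216
APPEND 45: p_11 = 45·407465621427995 + 19352615744816 = 18355305580004591, q_11 = 45·20345827839216 + 966326893549 = 916528579658269 → 18355305580004591/916528579658269
APPEND 32: p_12 = 32·18355305580004591 + 407465621427995 = 587777244181574907, q_12 = 32·916528579658269 + 20345827839216 = 29349260376903824 → 587777244181574907/29349260376903824
APPEND 33: p_13 = 33·587777244181574907 + 18355305580004591 = 19415004363571976522, q_13 = 33·29349260376903824 + 916528579658269 = 969442121017484461 → 19415004363571976522/969442121017484461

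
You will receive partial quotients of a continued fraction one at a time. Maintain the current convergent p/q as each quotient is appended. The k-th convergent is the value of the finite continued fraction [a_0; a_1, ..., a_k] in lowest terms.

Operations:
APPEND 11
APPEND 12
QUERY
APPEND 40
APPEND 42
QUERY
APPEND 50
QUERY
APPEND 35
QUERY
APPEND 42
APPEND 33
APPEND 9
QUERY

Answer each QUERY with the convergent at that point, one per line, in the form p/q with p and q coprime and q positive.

APPEND 11: p_0 = 11·1 + 0 = 11, q_0 = 11·0 + 1 = 1 → 11/1
APPEND 12: p_1 = 12·11 + 1 = 133, q_1 = 12·1 + 0 = 12 → 133/12
APPEND 40: p_2 = 40·133 + 11 = 5331, q_2 = 40·12 + 1 = 481 → 5331/481
APPEND 42: p_3 = 42·5331 + 133 = 224035, q_3 = 42·481 + 12 = 20214 → 224035/20214
APPEND 50: p_4 = 50·224035 + 5331 = 11207081, q_4 = 50·20214 + 481 = 1011181 → 11207081/1011181
APPEND 35: p_5 = 35·11207081 + 224035 = 392471870, q_5 = 35·1011181 + 20214 = 35411549 → 392471870/35411549
APPEND 42: p_6 = 42·392471870 + 11207081 = 16495025621, q_6 = 42·35411549 + 1011181 = 1488296239 → 16495025621/1488296239
APPEND 33: p_7 = 33·16495025621 + 392471870 = 544728317363, q_7 = 33·1488296239 + 35411549 = 49149187436 → 544728317363/49149187436
APPEND 9: p_8 = 9·544728317363 + 16495025621 = 4919049881888, q_8 = 9·49149187436 + 1488296239 = 443830983163 → 4919049881888/443830983163

133/12
224035/20214
11207081/1011181
392471870/35411549
4919049881888/443830983163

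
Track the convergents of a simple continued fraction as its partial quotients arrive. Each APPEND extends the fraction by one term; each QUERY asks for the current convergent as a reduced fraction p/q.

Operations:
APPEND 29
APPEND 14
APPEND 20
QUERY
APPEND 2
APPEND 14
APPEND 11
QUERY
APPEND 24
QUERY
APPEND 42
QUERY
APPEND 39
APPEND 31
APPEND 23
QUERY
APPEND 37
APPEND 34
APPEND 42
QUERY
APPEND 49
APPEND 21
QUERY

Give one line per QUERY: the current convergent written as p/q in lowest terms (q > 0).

APPEND 29: p_0 = 29·1 + 0 = 29, q_0 = 29·0 + 1 = 1 → 29/1
APPEND 14: p_1 = 14·29 + 1 = 407, q_1 = 14·1 + 0 = 14 → 407/14
APPEND 20: p_2 = 20·407 + 29 = 8169, q_2 = 20·14 + 1 = 281 → 8169/281
APPEND 2: p_3 = 2·8169 + 407 = 16745, q_3 = 2·281 + 14 = 576 → 16745/576
APPEND 14: p_4 = 14·16745 + 8169 = 242599, q_4 = 14·576 + 281 = 8345 → 242599/8345
APPEND 11: p_5 = 11·242599 + 16745 = 2685334, q_5 = 11·8345 + 576 = 92371 → 2685334/92371
APPEND 24: p_6 = 24·2685334 + 242599 = 64690615, q_6 = 24·92371 + 8345 = 2225249 → 64690615/2225249
APPEND 42: p_7 = 42·64690615 + 2685334 = 2719691164, q_7 = 42·2225249 + 92371 = 93552829 → 2719691164/93552829
APPEND 39: p_8 = 39·2719691164 + 64690615 = 106132646011, q_8 = 39·93552829 + 2225249 = 3650785580 → 106132646011/3650785580
APPEND 31: p_9 = 31·106132646011 + 2719691164 = 3292831717505, q_9 = 31·3650785580 + 93552829 = 113267905809 → 3292831717505/113267905809
APPEND 23: p_10 = 23·3292831717505 + 106132646011 = 75841262148626, q_10 = 23·113267905809 + 3650785580 = 2608812619187 → 75841262148626/2608812619187
APPEND 37: p_11 = 37·75841262148626 + 3292831717505 = 2809419531216667, q_11 = 37·2608812619187 + 113267905809 = 96639334815728 → 2809419531216667/96639334815728
APPEND 34: p_12 = 34·2809419531216667 + 75841262148626 = 95596105323515304, q_12 = 34·96639334815728 + 2608812619187 = 3288346196353939 → 95596105323515304/3288346196353939
APPEND 42: p_13 = 42·95596105323515304 + 2809419531216667 = 4017845843118859435, q_13 = 42·3288346196353939 + 96639334815728 = 138207179581681166 → 4017845843118859435/138207179581681166
APPEND 49: p_14 = 49·4017845843118859435 + 95596105323515304 = 196970042418147627619, q_14 = 49·138207179581681166 + 3288346196353939 = 6775440145698731073 → 196970042418147627619/6775440145698731073
APPEND 21: p_15 = 21·196970042418147627619 + 4017845843118859435 = 4140388736624219039434, q_15 = 21·6775440145698731073 + 138207179581681166 = 142422450239255033699 → 4140388736624219039434/142422450239255033699

8169/281
2685334/92371
64690615/2225249
2719691164/93552829
75841262148626/2608812619187
4017845843118859435/138207179581681166
4140388736624219039434/142422450239255033699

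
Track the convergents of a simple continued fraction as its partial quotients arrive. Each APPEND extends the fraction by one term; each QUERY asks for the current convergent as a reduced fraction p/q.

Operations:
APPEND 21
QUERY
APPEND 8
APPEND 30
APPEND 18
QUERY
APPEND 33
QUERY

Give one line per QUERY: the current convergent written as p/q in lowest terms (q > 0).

21/1
91807/4346
3034722/143659

APPEND 21: p_0 = 21·1 + 0 = 21, q_0 = 21·0 + 1 = 1 → 21/1
APPEND 8: p_1 = 8·21 + 1 = 169, q_1 = 8·1 + 0 = 8 → 169/8
APPEND 30: p_2 = 30·169 + 21 = 5091, q_2 = 30·8 + 1 = 241 → 5091/241
APPEND 18: p_3 = 18·5091 + 169 = 91807, q_3 = 18·241 + 8 = 4346 → 91807/4346
APPEND 33: p_4 = 33·91807 + 5091 = 3034722, q_4 = 33·4346 + 241 = 143659 → 3034722/143659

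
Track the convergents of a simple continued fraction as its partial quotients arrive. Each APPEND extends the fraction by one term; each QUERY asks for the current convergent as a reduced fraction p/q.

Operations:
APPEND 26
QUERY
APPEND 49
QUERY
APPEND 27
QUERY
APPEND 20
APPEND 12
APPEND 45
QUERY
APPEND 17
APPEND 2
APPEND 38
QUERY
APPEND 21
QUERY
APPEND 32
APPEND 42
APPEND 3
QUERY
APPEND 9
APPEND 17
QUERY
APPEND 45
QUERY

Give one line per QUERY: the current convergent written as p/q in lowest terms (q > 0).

APPEND 26: p_0 = 26·1 + 0 = 26, q_0 = 26·0 + 1 = 1 → 26/1
APPEND 49: p_1 = 49·26 + 1 = 1275, q_1 = 49·1 + 0 = 49 → 1275/49
APPEND 27: p_2 = 27·1275 + 26 = 34451, q_2 = 27·49 + 1 = 1324 → 34451/1324
APPEND 20: p_3 = 20·34451 + 1275 = 690295, q_3 = 20·1324 + 49 = 26529 → 690295/26529
APPEND 12: p_4 = 12·690295 + 34451 = 8317991, q_4 = 12·26529 + 1324 = 319672 → 8317991/319672
APPEND 45: p_5 = 45·8317991 + 690295 = 374999890, q_5 = 45·319672 + 26529 = 14411769 → 374999890/14411769
APPEND 17: p_6 = 17·374999890 + 8317991 = 6383316121, q_6 = 17·14411769 + 319672 = 245319745 → 6383316121/245319745
APPEND 2: p_7 = 2·6383316121 + 374999890 = 13141632132, q_7 = 2·245319745 + 14411769 = 505051259 → 13141632132/505051259
APPEND 38: p_8 = 38·13141632132 + 6383316121 = 505765337137, q_8 = 38·505051259 + 245319745 = 19437267587 → 505765337137/19437267587
APPEND 21: p_9 = 21·505765337137 + 13141632132 = 10634213712009, q_9 = 21·19437267587 + 505051259 = 408687670586 → 10634213712009/408687670586
APPEND 32: p_10 = 32·10634213712009 + 505765337137 = 340800604121425, q_10 = 32·408687670586 + 19437267587 = 13097442726339 → 340800604121425/13097442726339
APPEND 42: p_11 = 42·340800604121425 + 10634213712009 = 14324259586811859, q_11 = 42·13097442726339 + 408687670586 = 550501282176824 → 14324259586811859/550501282176824
APPEND 3: p_12 = 3·14324259586811859 + 340800604121425 = 43313579364557002, q_12 = 3·550501282176824 + 13097442726339 = 1664601289256811 → 43313579364557002/1664601289256811
APPEND 9: p_13 = 9·43313579364557002 + 14324259586811859 = 404146473867824877, q_13 = 9·1664601289256811 + 550501282176824 = 15531912885488123 → 404146473867824877/15531912885488123
APPEND 17: p_14 = 17·404146473867824877 + 43313579364557002 = 6913803635117579911, q_14 = 17·15531912885488123 + 1664601289256811 = 265707120342554902 → 6913803635117579911/265707120342554902
APPEND 45: p_15 = 45·6913803635117579911 + 404146473867824877 = 311525310054158920872, q_15 = 45·265707120342554902 + 15531912885488123 = 11972352328300458713 → 311525310054158920872/11972352328300458713

26/1
1275/49
34451/1324
374999890/14411769
505765337137/19437267587
10634213712009/408687670586
43313579364557002/1664601289256811
6913803635117579911/265707120342554902
311525310054158920872/11972352328300458713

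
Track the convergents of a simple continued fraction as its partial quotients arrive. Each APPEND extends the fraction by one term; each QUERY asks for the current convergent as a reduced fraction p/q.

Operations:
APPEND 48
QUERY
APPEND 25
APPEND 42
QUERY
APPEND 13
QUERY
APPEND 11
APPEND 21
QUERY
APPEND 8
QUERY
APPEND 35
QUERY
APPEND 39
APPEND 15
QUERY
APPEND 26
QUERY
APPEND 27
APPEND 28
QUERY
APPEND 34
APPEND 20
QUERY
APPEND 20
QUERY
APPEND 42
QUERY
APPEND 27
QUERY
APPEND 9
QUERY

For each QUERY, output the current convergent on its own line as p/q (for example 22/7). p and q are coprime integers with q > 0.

APPEND 48: p_0 = 48·1 + 0 = 48, q_0 = 48·0 + 1 = 1 → 48/1
APPEND 25: p_1 = 25·48 + 1 = 1201, q_1 = 25·1 + 0 = 25 → 1201/25
APPEND 42: p_2 = 42·1201 + 48 = 50490, q_2 = 42·25 + 1 = 1051 → 50490/1051
APPEND 13: p_3 = 13·50490 + 1201 = 657571, q_3 = 13·1051 + 25 = 13688 → 657571/13688
APPEND 11: p_4 = 11·657571 + 50490 = 7283771, q_4 = 11·13688 + 1051 = 151619 → 7283771/151619
APPEND 21: p_5 = 21·7283771 + 657571 = 153616762, q_5 = 21·151619 + 13688 = 3197687 → 153616762/3197687
APPEND 8: p_6 = 8·153616762 + 7283771 = 1236217867, q_6 = 8·3197687 + 151619 = 25733115 → 1236217867/25733115
APPEND 35: p_7 = 35·1236217867 + 153616762 = 43421242107, q_7 = 35·25733115 + 3197687 = 903856712 → 43421242107/903856712
APPEND 39: p_8 = 39·43421242107 + 1236217867 = 1694664660040, q_8 = 39·903856712 + 25733115 = 35276144883 → 1694664660040/35276144883
APPEND 15: p_9 = 15·1694664660040 + 43421242107 = 25463391142707, q_9 = 15·35276144883 + 903856712 = 530046029957 → 25463391142707/530046029957
APPEND 26: p_10 = 26·25463391142707 + 1694664660040 = 663742834370422, q_10 = 26·530046029957 + 35276144883 = 13816472923765 → 663742834370422/13816472923765
APPEND 27: p_11 = 27·663742834370422 + 25463391142707 = 17946519919144101, q_11 = 27·13816472923765 + 530046029957 = 373574814971612 → 17946519919144101/373574814971612
APPEND 28: p_12 = 28·17946519919144101 + 663742834370422 = 503166300570405250, q_12 = 28·373574814971612 + 13816472923765 = 10473911292128901 → 503166300570405250/10473911292128901
APPEND 34: p_13 = 34·503166300570405250 + 17946519919144101 = 17125600739312922601, q_13 = 34·10473911292128901 + 373574814971612 = 356486558747354246 → 17125600739312922601/356486558747354246
APPEND 20: p_14 = 20·17125600739312922601 + 503166300570405250 = 343015181086828857270, q_14 = 20·356486558747354246 + 10473911292128901 = 7140205086239213821 → 343015181086828857270/7140205086239213821
APPEND 20: p_15 = 20·343015181086828857270 + 17125600739312922601 = 6877429222475890068001, q_15 = 20·7140205086239213821 + 356486558747354246 = 143160588283531630666 → 6877429222475890068001/143160588283531630666
APPEND 42: p_16 = 42·6877429222475890068001 + 343015181086828857270 = 289195042525074211713312, q_16 = 42·143160588283531630666 + 7140205086239213821 = 6019884912994567701793 → 289195042525074211713312/6019884912994567701793
APPEND 27: p_17 = 27·289195042525074211713312 + 6877429222475890068001 = 7815143577399479606327425, q_17 = 27·6019884912994567701793 + 143160588283531630666 = 162680053239136859579077 → 7815143577399479606327425/162680053239136859579077
APPEND 9: p_18 = 9·7815143577399479606327425 + 289195042525074211713312 = 70625487239120390668660137, q_18 = 9·162680053239136859579077 + 6019884912994567701793 = 1470140364065226303913486 → 70625487239120390668660137/1470140364065226303913486

48/1
50490/1051
657571/13688
153616762/3197687
1236217867/25733115
43421242107/903856712
25463391142707/530046029957
663742834370422/13816472923765
503166300570405250/10473911292128901
343015181086828857270/7140205086239213821
6877429222475890068001/143160588283531630666
289195042525074211713312/6019884912994567701793
7815143577399479606327425/162680053239136859579077
70625487239120390668660137/1470140364065226303913486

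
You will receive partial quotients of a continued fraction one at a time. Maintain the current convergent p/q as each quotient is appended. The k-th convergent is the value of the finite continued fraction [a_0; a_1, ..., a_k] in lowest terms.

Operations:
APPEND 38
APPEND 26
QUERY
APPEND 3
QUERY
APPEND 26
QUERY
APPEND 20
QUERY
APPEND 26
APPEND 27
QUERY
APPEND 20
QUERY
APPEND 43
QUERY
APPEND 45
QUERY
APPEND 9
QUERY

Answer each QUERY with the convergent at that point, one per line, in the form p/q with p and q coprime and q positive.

APPEND 38: p_0 = 38·1 + 0 = 38, q_0 = 38·0 + 1 = 1 → 38/1
APPEND 26: p_1 = 26·38 + 1 = 989, q_1 = 26·1 + 0 = 26 → 989/26
APPEND 3: p_2 = 3·989 + 38 = 3005, q_2 = 3·26 + 1 = 79 → 3005/79
APPEND 26: p_3 = 26·3005 + 989 = 79119, q_3 = 26·79 + 26 = 2080 → 79119/2080
APPEND 20: p_4 = 20·79119 + 3005 = 1585385, q_4 = 20·2080 + 79 = 41679 → 1585385/41679
APPEND 26: p_5 = 26·1585385 + 79119 = 41299129, q_5 = 26·41679 + 2080 = 1085734 → 41299129/1085734
APPEND 27: p_6 = 27·41299129 + 1585385 = 1116661868, q_6 = 27·1085734 + 41679 = 29356497 → 1116661868/29356497
APPEND 20: p_7 = 20·1116661868 + 41299129 = 22374536489, q_7 = 20·29356497 + 1085734 = 588215674 → 22374536489/588215674
APPEND 43: p_8 = 43·22374536489 + 1116661868 = 963221730895, q_8 = 43·588215674 + 29356497 = 25322630479 → 963221730895/25322630479
APPEND 45: p_9 = 45·963221730895 + 22374536489 = 43367352426764, q_9 = 45·25322630479 + 588215674 = 1140106587229 → 43367352426764/1140106587229
APPEND 9: p_10 = 9·43367352426764 + 963221730895 = 391269393571771, q_10 = 9·1140106587229 + 25322630479 = 10286281915540 → 391269393571771/10286281915540

989/26
3005/79
79119/2080
1585385/41679
1116661868/29356497
22374536489/588215674
963221730895/25322630479
43367352426764/1140106587229
391269393571771/10286281915540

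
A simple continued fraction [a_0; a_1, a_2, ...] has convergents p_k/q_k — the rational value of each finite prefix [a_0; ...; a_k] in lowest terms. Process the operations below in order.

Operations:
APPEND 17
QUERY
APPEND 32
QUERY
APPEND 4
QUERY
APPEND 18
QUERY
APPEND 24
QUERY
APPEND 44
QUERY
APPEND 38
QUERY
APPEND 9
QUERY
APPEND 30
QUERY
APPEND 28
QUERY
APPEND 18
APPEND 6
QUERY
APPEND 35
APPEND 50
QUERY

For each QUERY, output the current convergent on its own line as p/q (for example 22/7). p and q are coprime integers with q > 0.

APPEND 17: p_0 = 17·1 + 0 = 17, q_0 = 17·0 + 1 = 1 → 17/1
APPEND 32: p_1 = 32·17 + 1 = 545, q_1 = 32·1 + 0 = 32 → 545/32
APPEND 4: p_2 = 4·545 + 17 = 2197, q_2 = 4·32 + 1 = 129 → 2197/129
APPEND 18: p_3 = 18·2197 + 545 = 40091, q_3 = 18·129 + 32 = 2354 → 40091/2354
APPEND 24: p_4 = 24·40091 + 2197 = 964381, q_4 = 24·2354 + 129 = 56625 → 964381/56625
APPEND 44: p_5 = 44·964381 + 40091 = 42472855, q_5 = 44·56625 + 2354 = 2493854 → 42472855/2493854
APPEND 38: p_6 = 38·42472855 + 964381 = 1614932871, q_6 = 38·2493854 + 56625 = 94823077 → 1614932871/94823077
APPEND 9: p_7 = 9·1614932871 + 42472855 = 14576868694, q_7 = 9·94823077 + 2493854 = 855901547 → 14576868694/855901547
APPEND 30: p_8 = 30·14576868694 + 1614932871 = 438920993691, q_8 = 30·855901547 + 94823077 = 25771869487 → 438920993691/25771869487
APPEND 28: p_9 = 28·438920993691 + 14576868694 = 12304364692042, q_9 = 28·25771869487 + 855901547 = 722468247183 → 12304364692042/722468247183
APPEND 18: p_10 = 18·12304364692042 + 438920993691 = 221917485450447, q_10 = 18·722468247183 + 25771869487 = 13030200318781 → 221917485450447/13030200318781
APPEND 6: p_11 = 6·221917485450447 + 12304364692042 = 1343809277394724, q_11 = 6·13030200318781 + 722468247183 = 78903670159869 → 1343809277394724/78903670159869
APPEND 35: p_12 = 35·1343809277394724 + 221917485450447 = 47255242194265787, q_12 = 35·78903670159869 + 13030200318781 = 2774658655914196 → 47255242194265787/2774658655914196
APPEND 50: p_13 = 50·47255242194265787 + 1343809277394724 = 2364105918990684074, q_13 = 50·2774658655914196 + 78903670159869 = 138811836465869669 → 2364105918990684074/138811836465869669

17/1
545/32
2197/129
40091/2354
964381/56625
42472855/2493854
1614932871/94823077
14576868694/855901547
438920993691/25771869487
12304364692042/722468247183
1343809277394724/78903670159869
2364105918990684074/138811836465869669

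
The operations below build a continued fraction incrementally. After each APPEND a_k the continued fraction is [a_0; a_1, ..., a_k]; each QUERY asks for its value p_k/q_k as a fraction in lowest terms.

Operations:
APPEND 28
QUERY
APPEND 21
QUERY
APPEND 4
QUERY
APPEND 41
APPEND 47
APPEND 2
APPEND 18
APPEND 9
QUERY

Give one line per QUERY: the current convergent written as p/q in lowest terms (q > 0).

APPEND 28: p_0 = 28·1 + 0 = 28, q_0 = 28·0 + 1 = 1 → 28/1
APPEND 21: p_1 = 21·28 + 1 = 589, q_1 = 21·1 + 0 = 21 → 589/21
APPEND 4: p_2 = 4·589 + 28 = 2384, q_2 = 4·21 + 1 = 85 → 2384/85
APPEND 41: p_3 = 41·2384 + 589 = 98333, q_3 = 41·85 + 21 = 3506 → 98333/3506
APPEND 47: p_4 = 47·98333 + 2384 = 4624035, q_4 = 47·3506 + 85 = 164867 → 4624035/164867
APPEND 2: p_5 = 2·4624035 + 98333 = 9346403, q_5 = 2·164867 + 3506 = 333240 → 9346403/333240
APPEND 18: p_6 = 18·9346403 + 4624035 = 172859289, q_6 = 18·333240 + 164867 = 6163187 → 172859289/6163187
APPEND 9: p_7 = 9·172859289 + 9346403 = 1565080004, q_7 = 9·6163187 + 333240 = 55801923 → 1565080004/55801923

28/1
589/21
2384/85
1565080004/55801923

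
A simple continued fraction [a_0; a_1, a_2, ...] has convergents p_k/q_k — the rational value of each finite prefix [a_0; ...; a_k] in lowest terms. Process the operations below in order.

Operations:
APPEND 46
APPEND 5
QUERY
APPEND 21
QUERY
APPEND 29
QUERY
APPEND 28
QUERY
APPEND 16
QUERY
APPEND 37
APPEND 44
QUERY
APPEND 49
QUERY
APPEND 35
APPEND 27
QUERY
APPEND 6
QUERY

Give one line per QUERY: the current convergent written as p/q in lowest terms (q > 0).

APPEND 46: p_0 = 46·1 + 0 = 46, q_0 = 46·0 + 1 = 1 → 46/1
APPEND 5: p_1 = 5·46 + 1 = 231, q_1 = 5·1 + 0 = 5 → 231/5
APPEND 21: p_2 = 21·231 + 46 = 4897, q_2 = 21·5 + 1 = 106 → 4897/106
APPEND 29: p_3 = 29·4897 + 231 = 142244, q_3 = 29·106 + 5 = 3079 → 142244/3079
APPEND 28: p_4 = 28·142244 + 4897 = 3987729, q_4 = 28·3079 + 106 = 86318 → 3987729/86318
APPEND 16: p_5 = 16·3987729 + 142244 = 63945908, q_5 = 16·86318 + 3079 = 1384167 → 63945908/1384167
APPEND 37: p_6 = 37·63945908 + 3987729 = 2369986325, q_6 = 37·1384167 + 86318 = 51300497 → 2369986325/51300497
APPEND 44: p_7 = 44·2369986325 + 63945908 = 104343344208, q_7 = 44·51300497 + 1384167 = 2258606035 → 104343344208/2258606035
APPEND 49: p_8 = 49·104343344208 + 2369986325 = 5115193852517, q_8 = 49·2258606035 + 51300497 = 110722996212 → 5115193852517/110722996212
APPEND 35: p_9 = 35·5115193852517 + 104343344208 = 179136128182303, q_9 = 35·110722996212 + 2258606035 = 3877563473455 → 179136128182303/3877563473455
APPEND 27: p_10 = 27·179136128182303 + 5115193852517 = 4841790654774698, q_10 = 27·3877563473455 + 110722996212 = 104804936779497 → 4841790654774698/104804936779497
APPEND 6: p_11 = 6·4841790654774698 + 179136128182303 = 29229880056830491, q_11 = 6·104804936779497 + 3877563473455 = 632707184150437 → 29229880056830491/632707184150437

231/5
4897/106
142244/3079
3987729/86318
63945908/1384167
104343344208/2258606035
5115193852517/110722996212
4841790654774698/104804936779497
29229880056830491/632707184150437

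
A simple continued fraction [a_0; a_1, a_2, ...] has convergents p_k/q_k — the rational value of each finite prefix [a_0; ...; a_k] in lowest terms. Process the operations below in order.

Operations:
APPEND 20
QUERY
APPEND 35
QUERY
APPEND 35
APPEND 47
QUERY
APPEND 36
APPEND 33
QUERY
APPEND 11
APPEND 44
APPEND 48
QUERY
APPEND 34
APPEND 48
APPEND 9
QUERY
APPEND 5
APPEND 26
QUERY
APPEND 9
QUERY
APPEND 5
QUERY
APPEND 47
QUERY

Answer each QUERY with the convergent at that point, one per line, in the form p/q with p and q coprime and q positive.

20/1
701/35
1154786/57657
1373850869/68594631
32086254736042/1602025993835
472951926571584299/23613889699346196
63319854433080684837/3161480003264374522
572295878455668821246/28574007187593410249
2924799246711424791067/146031515941231425767
138037860473892634001395/6892055256425470421298

APPEND 20: p_0 = 20·1 + 0 = 20, q_0 = 20·0 + 1 = 1 → 20/1
APPEND 35: p_1 = 35·20 + 1 = 701, q_1 = 35·1 + 0 = 35 → 701/35
APPEND 35: p_2 = 35·701 + 20 = 24555, q_2 = 35·35 + 1 = 1226 → 24555/1226
APPEND 47: p_3 = 47·24555 + 701 = 1154786, q_3 = 47·1226 + 35 = 57657 → 1154786/57657
APPEND 36: p_4 = 36·1154786 + 24555 = 41596851, q_4 = 36·57657 + 1226 = 2076878 → 41596851/2076878
APPEND 33: p_5 = 33·41596851 + 1154786 = 1373850869, q_5 = 33·2076878 + 57657 = 68594631 → 1373850869/68594631
APPEND 11: p_6 = 11·1373850869 + 41596851 = 15153956410, q_6 = 11·68594631 + 2076878 = 756617819 → 15153956410/756617819
APPEND 44: p_7 = 44·15153956410 + 1373850869 = 668147932909, q_7 = 44·756617819 + 68594631 = 33359778667 → 668147932909/33359778667
APPEND 48: p_8 = 48·668147932909 + 15153956410 = 32086254736042, q_8 = 48·33359778667 + 756617819 = 1602025993835 → 32086254736042/1602025993835
APPEND 34: p_9 = 34·32086254736042 + 668147932909 = 1091600808958337, q_9 = 34·1602025993835 + 33359778667 = 54502243569057 → 1091600808958337/54502243569057
APPEND 48: p_10 = 48·1091600808958337 + 32086254736042 = 52428925084736218, q_10 = 48·54502243569057 + 1602025993835 = 2617709717308571 → 52428925084736218/2617709717308571
APPEND 9: p_11 = 9·52428925084736218 + 1091600808958337 = 472951926571584299, q_11 = 9·2617709717308571 + 54502243569057 = 23613889699346196 → 472951926571584299/23613889699346196
APPEND 5: p_12 = 5·472951926571584299 + 52428925084736218 = 2417188557942657713, q_12 = 5·23613889699346196 + 2617709717308571 = 120687158214039551 → 2417188557942657713/120687158214039551
APPEND 26: p_13 = 26·2417188557942657713 + 472951926571584299 = 63319854433080684837, q_13 = 26·120687158214039551 + 23613889699346196 = 3161480003264374522 → 63319854433080684837/3161480003264374522
APPEND 9: p_14 = 9·63319854433080684837 + 2417188557942657713 = 572295878455668821246, q_14 = 9·3161480003264374522 + 120687158214039551 = 28574007187593410249 → 572295878455668821246/28574007187593410249
APPEND 5: p_15 = 5·572295878455668821246 + 63319854433080684837 = 2924799246711424791067, q_15 = 5·28574007187593410249 + 3161480003264374522 = 146031515941231425767 → 2924799246711424791067/146031515941231425767
APPEND 47: p_16 = 47·2924799246711424791067 + 572295878455668821246 = 138037860473892634001395, q_16 = 47·146031515941231425767 + 28574007187593410249 = 6892055256425470421298 → 138037860473892634001395/6892055256425470421298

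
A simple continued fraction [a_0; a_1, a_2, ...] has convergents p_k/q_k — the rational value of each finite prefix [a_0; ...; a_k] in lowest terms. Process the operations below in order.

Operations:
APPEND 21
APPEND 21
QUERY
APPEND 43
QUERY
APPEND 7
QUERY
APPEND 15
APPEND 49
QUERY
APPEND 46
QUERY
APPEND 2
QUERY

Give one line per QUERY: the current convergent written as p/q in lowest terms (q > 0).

APPEND 21: p_0 = 21·1 + 0 = 21, q_0 = 21·0 + 1 = 1 → 21/1
APPEND 21: p_1 = 21·21 + 1 = 442, q_1 = 21·1 + 0 = 21 → 442/21
APPEND 43: p_2 = 43·442 + 21 = 19027, q_2 = 43·21 + 1 = 904 → 19027/904
APPEND 7: p_3 = 7·19027 + 442 = 133631, q_3 = 7·904 + 21 = 6349 → 133631/6349
APPEND 15: p_4 = 15·133631 + 19027 = 2023492, q_4 = 15·6349 + 904 = 96139 → 2023492/96139
APPEND 49: p_5 = 49·2023492 + 133631 = 99284739, q_5 = 49·96139 + 6349 = 4717160 → 99284739/4717160
APPEND 46: p_6 = 46·99284739 + 2023492 = 4569121486, q_6 = 46·4717160 + 96139 = 217085499 → 4569121486/217085499
APPEND 2: p_7 = 2·4569121486 + 99284739 = 9237527711, q_7 = 2·217085499 + 4717160 = 438888158 → 9237527711/438888158

442/21
19027/904
133631/6349
99284739/4717160
4569121486/217085499
9237527711/438888158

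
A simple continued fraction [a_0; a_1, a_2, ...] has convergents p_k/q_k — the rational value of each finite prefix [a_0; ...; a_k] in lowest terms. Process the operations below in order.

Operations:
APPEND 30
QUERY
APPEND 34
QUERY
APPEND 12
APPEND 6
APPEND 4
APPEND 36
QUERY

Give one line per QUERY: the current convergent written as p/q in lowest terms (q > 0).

APPEND 30: p_0 = 30·1 + 0 = 30, q_0 = 30·0 + 1 = 1 → 30/1
APPEND 34: p_1 = 34·30 + 1 = 1021, q_1 = 34·1 + 0 = 34 → 1021/34
APPEND 12: p_2 = 12·1021 + 30 = 12282, q_2 = 12·34 + 1 = 409 → 12282/409
APPEND 6: p_3 = 6·12282 + 1021 = 74713, q_3 = 6·409 + 34 = 2488 → 74713/2488
APPEND 4: p_4 = 4·74713 + 12282 = 311134, q_4 = 4·2488 + 409 = 10361 → 311134/10361
APPEND 36: p_5 = 36·311134 + 74713 = 11275537, q_5 = 36·10361 + 2488 = 375484 → 11275537/375484

30/1
1021/34
11275537/375484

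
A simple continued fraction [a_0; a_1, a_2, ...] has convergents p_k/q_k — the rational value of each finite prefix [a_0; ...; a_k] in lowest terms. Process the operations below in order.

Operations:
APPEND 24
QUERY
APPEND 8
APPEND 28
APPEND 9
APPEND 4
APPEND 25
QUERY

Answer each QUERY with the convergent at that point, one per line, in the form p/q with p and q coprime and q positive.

24/1
5089245/210958

APPEND 24: p_0 = 24·1 + 0 = 24, q_0 = 24·0 + 1 = 1 → 24/1
APPEND 8: p_1 = 8·24 + 1 = 193, q_1 = 8·1 + 0 = 8 → 193/8
APPEND 28: p_2 = 28·193 + 24 = 5428, q_2 = 28·8 + 1 = 225 → 5428/225
APPEND 9: p_3 = 9·5428 + 193 = 49045, q_3 = 9·225 + 8 = 2033 → 49045/2033
APPEND 4: p_4 = 4·49045 + 5428 = 201608, q_4 = 4·2033 + 225 = 8357 → 201608/8357
APPEND 25: p_5 = 25·201608 + 49045 = 5089245, q_5 = 25·8357 + 2033 = 210958 → 5089245/210958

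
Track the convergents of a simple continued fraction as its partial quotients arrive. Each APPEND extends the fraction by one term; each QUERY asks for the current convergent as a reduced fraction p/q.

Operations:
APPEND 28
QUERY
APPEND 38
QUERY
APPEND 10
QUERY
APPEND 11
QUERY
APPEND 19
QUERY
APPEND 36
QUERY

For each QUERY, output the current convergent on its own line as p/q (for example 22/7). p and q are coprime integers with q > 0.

APPEND 28: p_0 = 28·1 + 0 = 28, q_0 = 28·0 + 1 = 1 → 28/1
APPEND 38: p_1 = 38·28 + 1 = 1065, q_1 = 38·1 + 0 = 38 → 1065/38
APPEND 10: p_2 = 10·1065 + 28 = 10678, q_2 = 10·38 + 1 = 381 → 10678/381
APPEND 11: p_3 = 11·10678 + 1065 = 118523, q_3 = 11·381 + 38 = 4229 → 118523/4229
APPEND 19: p_4 = 19·118523 + 10678 = 2262615, q_4 = 19·4229 + 381 = 80732 → 2262615/80732
APPEND 36: p_5 = 36·2262615 + 118523 = 81572663, q_5 = 36·80732 + 4229 = 2910581 → 81572663/2910581

28/1
1065/38
10678/381
118523/4229
2262615/80732
81572663/2910581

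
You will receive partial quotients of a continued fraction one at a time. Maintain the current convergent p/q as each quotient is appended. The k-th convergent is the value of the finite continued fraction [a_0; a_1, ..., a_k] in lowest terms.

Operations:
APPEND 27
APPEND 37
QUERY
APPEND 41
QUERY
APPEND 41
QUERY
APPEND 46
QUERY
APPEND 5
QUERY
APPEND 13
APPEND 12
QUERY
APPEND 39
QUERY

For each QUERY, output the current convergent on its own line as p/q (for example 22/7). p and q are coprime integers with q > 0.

APPEND 27: p_0 = 27·1 + 0 = 27, q_0 = 27·0 + 1 = 1 → 27/1
APPEND 37: p_1 = 37·27 + 1 = 1000, q_1 = 37·1 + 0 = 37 → 1000/37
APPEND 41: p_2 = 41·1000 + 27 = 41027, q_2 = 41·37 + 1 = 1518 → 41027/1518
APPEND 41: p_3 = 41·41027 + 1000 = 1683107, q_3 = 41·1518 + 37 = 62275 → 1683107/62275
APPEND 46: p_4 = 46·1683107 + 41027 = 77463949, q_4 = 46·62275 + 1518 = 2866168 → 77463949/2866168
APPEND 5: p_5 = 5·77463949 + 1683107 = 389002852, q_5 = 5·2866168 + 62275 = 14393115 → 389002852/14393115
APPEND 13: p_6 = 13·389002852 + 77463949 = 5134501025, q_6 = 13·14393115 + 2866168 = 189976663 → 5134501025/189976663
APPEND 12: p_7 = 12·5134501025 + 389002852 = 62003015152, q_7 = 12·189976663 + 14393115 = 2294113071 → 62003015152/2294113071
APPEND 39: p_8 = 39·62003015152 + 5134501025 = 2423252091953, q_8 = 39·2294113071 + 189976663 = 89660386432 → 2423252091953/89660386432

1000/37
41027/1518
1683107/62275
77463949/2866168
389002852/14393115
62003015152/2294113071
2423252091953/89660386432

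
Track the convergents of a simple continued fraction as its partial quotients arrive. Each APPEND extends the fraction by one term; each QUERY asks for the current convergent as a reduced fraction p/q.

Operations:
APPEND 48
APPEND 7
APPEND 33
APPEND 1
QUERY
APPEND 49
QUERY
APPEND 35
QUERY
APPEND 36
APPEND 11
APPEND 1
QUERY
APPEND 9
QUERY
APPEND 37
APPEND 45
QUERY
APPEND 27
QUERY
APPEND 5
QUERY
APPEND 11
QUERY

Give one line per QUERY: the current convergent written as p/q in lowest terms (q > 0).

11506/239
574963/11943
20135211/418244
8725445919/181242968
86529016631/1797360953
144549986773601/3002559281258
3906059941948493/81135784192195
19674849696516066/408681480242233
220329406603625219/4576632066856758

APPEND 48: p_0 = 48·1 + 0 = 48, q_0 = 48·0 + 1 = 1 → 48/1
APPEND 7: p_1 = 7·48 + 1 = 337, q_1 = 7·1 + 0 = 7 → 337/7
APPEND 33: p_2 = 33·337 + 48 = 11169, q_2 = 33·7 + 1 = 232 → 11169/232
APPEND 1: p_3 = 1·11169 + 337 = 11506, q_3 = 1·232 + 7 = 239 → 11506/239
APPEND 49: p_4 = 49·11506 + 11169 = 574963, q_4 = 49·239 + 232 = 11943 → 574963/11943
APPEND 35: p_5 = 35·574963 + 11506 = 20135211, q_5 = 35·11943 + 239 = 418244 → 20135211/418244
APPEND 36: p_6 = 36·20135211 + 574963 = 725442559, q_6 = 36·418244 + 11943 = 15068727 → 725442559/15068727
APPEND 11: p_7 = 11·725442559 + 20135211 = 8000003360, q_7 = 11·15068727 + 418244 = 166174241 → 8000003360/166174241
APPEND 1: p_8 = 1·8000003360 + 725442559 = 8725445919, q_8 = 1·166174241 + 15068727 = 181242968 → 8725445919/181242968
APPEND 9: p_9 = 9·8725445919 + 8000003360 = 86529016631, q_9 = 9·181242968 + 166174241 = 1797360953 → 86529016631/1797360953
APPEND 37: p_10 = 37·86529016631 + 8725445919 = 3210299061266, q_10 = 37·1797360953 + 181242968 = 66683598229 → 3210299061266/66683598229
APPEND 45: p_11 = 45·3210299061266 + 86529016631 = 144549986773601, q_11 = 45·66683598229 + 1797360953 = 3002559281258 → 144549986773601/3002559281258
APPEND 27: p_12 = 27·144549986773601 + 3210299061266 = 3906059941948493, q_12 = 27·3002559281258 + 66683598229 = 81135784192195 → 3906059941948493/81135784192195
APPEND 5: p_13 = 5·3906059941948493 + 144549986773601 = 19674849696516066, q_13 = 5·81135784192195 + 3002559281258 = 408681480242233 → 19674849696516066/408681480242233
APPEND 11: p_14 = 11·19674849696516066 + 3906059941948493 = 220329406603625219, q_14 = 11·408681480242233 + 81135784192195 = 4576632066856758 → 220329406603625219/4576632066856758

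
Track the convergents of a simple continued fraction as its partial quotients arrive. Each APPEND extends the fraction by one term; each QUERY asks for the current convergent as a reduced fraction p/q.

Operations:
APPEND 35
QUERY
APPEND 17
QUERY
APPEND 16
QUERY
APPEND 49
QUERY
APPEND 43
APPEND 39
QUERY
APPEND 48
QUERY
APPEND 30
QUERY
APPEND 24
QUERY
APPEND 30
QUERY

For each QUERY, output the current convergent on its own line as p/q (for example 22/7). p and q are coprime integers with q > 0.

35/1
596/17
9571/273
469575/13394
788320119/22485779
37859567008/1079893607
1136575330359/32419293989
27315667495624/779142949343
820606600199079/23406707774279

APPEND 35: p_0 = 35·1 + 0 = 35, q_0 = 35·0 + 1 = 1 → 35/1
APPEND 17: p_1 = 17·35 + 1 = 596, q_1 = 17·1 + 0 = 17 → 596/17
APPEND 16: p_2 = 16·596 + 35 = 9571, q_2 = 16·17 + 1 = 273 → 9571/273
APPEND 49: p_3 = 49·9571 + 596 = 469575, q_3 = 49·273 + 17 = 13394 → 469575/13394
APPEND 43: p_4 = 43·469575 + 9571 = 20201296, q_4 = 43·13394 + 273 = 576215 → 20201296/576215
APPEND 39: p_5 = 39·20201296 + 469575 = 788320119, q_5 = 39·576215 + 13394 = 22485779 → 788320119/22485779
APPEND 48: p_6 = 48·788320119 + 20201296 = 37859567008, q_6 = 48·22485779 + 576215 = 1079893607 → 37859567008/1079893607
APPEND 30: p_7 = 30·37859567008 + 788320119 = 1136575330359, q_7 = 30·1079893607 + 22485779 = 32419293989 → 1136575330359/32419293989
APPEND 24: p_8 = 24·1136575330359 + 37859567008 = 27315667495624, q_8 = 24·32419293989 + 1079893607 = 779142949343 → 27315667495624/779142949343
APPEND 30: p_9 = 30·27315667495624 + 1136575330359 = 820606600199079, q_9 = 30·779142949343 + 32419293989 = 23406707774279 → 820606600199079/23406707774279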